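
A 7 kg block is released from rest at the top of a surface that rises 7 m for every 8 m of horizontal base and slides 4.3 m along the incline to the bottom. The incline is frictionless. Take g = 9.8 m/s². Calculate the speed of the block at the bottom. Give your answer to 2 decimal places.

7.45 m/s

The weight component along the incline is mg sin 41.19° = 45.173 N and the normal force is N = mg cos 41.19° = 51.627 N.
With no friction, a = g sin 41.19° = 6.4533 m/s².
Starting from rest over a distance of 4.3 m, v² = 2aL = 2 × 6.4533 × 4.3 = 55.4984, so v = 7.4497 m/s.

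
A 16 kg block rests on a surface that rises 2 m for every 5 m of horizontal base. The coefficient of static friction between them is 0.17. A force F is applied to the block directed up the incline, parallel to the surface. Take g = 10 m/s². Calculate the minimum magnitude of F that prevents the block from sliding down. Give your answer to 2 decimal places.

34.17 N

The normal force is N = mg cos 21.80° = 148.556 N. With F at its minimum the block is on the verge of sliding down, so static friction is at its maximum μ_s N = 0.17 × 148.556 = 25.255 N and acts up the slope.
Equilibrium along the incline: F + μ_s N = mg sin 21.80°, so F = 59.423 − 25.255 = 34.168 N.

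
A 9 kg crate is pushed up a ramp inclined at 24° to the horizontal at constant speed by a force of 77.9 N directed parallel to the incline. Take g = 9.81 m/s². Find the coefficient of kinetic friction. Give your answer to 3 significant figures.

0.521

At constant speed ΣF = 0 along the incline. The applied 77.9 N acts up the slope; the weight component mg sin 24° = 35.911 N and kinetic friction μN both act down the slope.
So 77.9 = 35.911 + μ × 80.657, giving μ = (77.9 − 35.911) / 80.657 = 0.5206.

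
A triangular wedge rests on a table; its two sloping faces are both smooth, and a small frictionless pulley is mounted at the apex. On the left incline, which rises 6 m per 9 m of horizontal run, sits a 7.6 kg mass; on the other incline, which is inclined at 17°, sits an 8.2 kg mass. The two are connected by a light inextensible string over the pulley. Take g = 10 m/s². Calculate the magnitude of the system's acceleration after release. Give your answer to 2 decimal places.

Resolve each weight along its own incline: the 7.6 kg mass has component 7.6 × 10 × sin 33.69° = 42.157 N down its slope, and the 8.2 kg mass has 8.2 × 10 × sin 17° = 23.974 N down its slope.
The 7.6 kg side's 42.157 N exceeds the other side's 23.974 N, so that mass slides down and the 8.2 kg mass slides up. Taking that direction as positive, Newton's second law for the whole system gives 42.157 − 23.974 = (7.6 + 8.2) a, so a = 18.183 / 15.8 = 1.1508 m/s².

1.15 m/s²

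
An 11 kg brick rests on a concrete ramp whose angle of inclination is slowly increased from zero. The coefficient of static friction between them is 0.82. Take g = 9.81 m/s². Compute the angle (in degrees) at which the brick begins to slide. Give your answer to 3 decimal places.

39.352°

At the threshold of sliding, static friction is at its maximum μ_s N and exactly balances the weight component along the incline: mg sin θ = μ_s mg cos θ.
Hence tan θ = μ_s = 0.82, so θ = arctan(0.82) = 39.3518°.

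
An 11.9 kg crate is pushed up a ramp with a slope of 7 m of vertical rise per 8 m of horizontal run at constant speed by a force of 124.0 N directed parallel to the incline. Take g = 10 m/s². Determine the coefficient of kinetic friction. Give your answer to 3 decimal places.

0.510

At constant speed ΣF = 0 along the incline. The applied 124.0 N acts up the slope; the weight component mg sin 41.19° = 78.362 N and kinetic friction μN both act down the slope.
So 124.0 = 78.362 + μ × 89.557, giving μ = (124.0 − 78.362) / 89.557 = 0.5096.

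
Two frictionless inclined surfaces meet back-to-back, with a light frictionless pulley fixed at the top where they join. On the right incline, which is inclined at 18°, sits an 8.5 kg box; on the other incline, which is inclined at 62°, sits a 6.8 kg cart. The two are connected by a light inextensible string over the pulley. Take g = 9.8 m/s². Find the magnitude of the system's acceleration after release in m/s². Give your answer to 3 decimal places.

Resolve each weight along its own incline: the 8.5 kg mass has component 8.5 × 9.8 × sin 18° = 25.741 N down its slope, and the 6.8 kg mass has 6.8 × 9.8 × sin 62° = 58.840 N down its slope.
The 6.8 kg side's 58.840 N exceeds the other side's 25.741 N, so that mass slides down and the 8.5 kg mass slides up. Taking that direction as positive, Newton's second law for the whole system gives 58.840 − 25.741 = (8.5 + 6.8) a, so a = 33.099 / 15.3 = 2.1633 m/s².

2.163 m/s²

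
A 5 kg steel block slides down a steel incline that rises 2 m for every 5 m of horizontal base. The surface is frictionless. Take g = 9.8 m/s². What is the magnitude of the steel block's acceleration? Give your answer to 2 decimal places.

Resolving the weight along the incline: the component pulling the steel block down the slope is mg sin 21.80° = 5 × 9.8 × 0.3714 = 18.199 N, and the normal force is N = mg cos 21.80° = 5 × 9.8 × 0.9285 = 45.496 N.
With no friction the net force along the incline is 18.199 N, so a = g sin 21.80° = 18.199 / 5 = 3.6398 m/s².

3.64 m/s²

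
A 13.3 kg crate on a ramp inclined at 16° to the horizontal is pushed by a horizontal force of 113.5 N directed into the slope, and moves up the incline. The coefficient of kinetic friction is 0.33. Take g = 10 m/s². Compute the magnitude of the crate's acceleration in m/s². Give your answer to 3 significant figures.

The horizontal push has components F cos 16° = 113.5 × 0.9613 = 109.108 N up the incline and F sin 16° = 113.5 × 0.2756 = 31.281 N pressing into the surface.
The normal force is therefore N = mg cos 16° + F sin 16° = 127.853 + 31.281 = 159.134 N, and kinetic friction down the slope is μN = 0.33 × 159.134 = 52.514 N.
Along the incline: F cos 16° − mg sin 16° − μN = ma, so 109.108 − 36.655 − 52.514 = 13.3 a, giving a = 1.4992 m/s².

1.50 m/s²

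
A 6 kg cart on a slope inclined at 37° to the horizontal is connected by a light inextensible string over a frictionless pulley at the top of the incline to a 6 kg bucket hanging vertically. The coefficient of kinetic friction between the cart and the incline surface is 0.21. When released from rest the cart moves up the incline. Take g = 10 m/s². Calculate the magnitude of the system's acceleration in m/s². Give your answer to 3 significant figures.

For the cart on the incline: the weight component along the slope is m₁g sin 37° = 6 × 10 × 0.6018 = 36.108 N and the normal force is N = m₁g cos 37° = 47.918 N.
Kinetic friction opposes the cart's motion up the incline: f = μN = 0.21 × 47.918 = 10.063 N acting down the slope.
Newton's second law for the cart (up-slope positive): T − 36.108 − 10.063 = 6 a. For the hanging bucket (downward positive): 6 × 10 − T = 6 a.
Adding the two equations eliminates T: 13.829 = 12 a, so a = 1.1524 m/s².

1.15 m/s²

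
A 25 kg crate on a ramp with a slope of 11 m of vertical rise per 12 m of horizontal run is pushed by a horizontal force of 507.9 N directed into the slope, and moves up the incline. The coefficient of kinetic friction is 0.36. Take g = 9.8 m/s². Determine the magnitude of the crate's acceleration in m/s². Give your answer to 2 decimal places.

The horizontal push has components F cos 42.51° = 507.9 × 0.7372 = 374.424 N up the incline and F sin 42.51° = 507.9 × 0.6757 = 343.188 N pressing into the surface.
The normal force is therefore N = mg cos 42.51° + F sin 42.51° = 180.614 + 343.188 = 523.802 N, and kinetic friction down the slope is μN = 0.36 × 523.802 = 188.569 N.
Along the incline: F cos 42.51° − mg sin 42.51° − μN = ma, so 374.424 − 165.547 − 188.569 = 25 a, giving a = 0.8123 m/s².

0.81 m/s²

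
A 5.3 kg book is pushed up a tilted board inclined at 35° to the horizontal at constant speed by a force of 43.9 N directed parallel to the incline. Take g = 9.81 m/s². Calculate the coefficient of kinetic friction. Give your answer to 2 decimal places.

0.33

At constant speed ΣF = 0 along the incline. The applied 43.9 N acts up the slope; the weight component mg sin 35° = 29.822 N and kinetic friction μN both act down the slope.
So 43.9 = 29.822 + μ × 42.590, giving μ = (43.9 − 29.822) / 42.590 = 0.3305.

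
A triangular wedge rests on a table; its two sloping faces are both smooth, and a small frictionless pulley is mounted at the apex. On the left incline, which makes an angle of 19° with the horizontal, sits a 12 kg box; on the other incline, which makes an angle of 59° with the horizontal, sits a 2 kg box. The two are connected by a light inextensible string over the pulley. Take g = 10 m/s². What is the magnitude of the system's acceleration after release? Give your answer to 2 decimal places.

1.57 m/s²

Resolve each weight along its own incline: the 12 kg mass has component 12 × 10 × sin 19° = 39.068 N down its slope, and the 2 kg mass has 2 × 10 × sin 59° = 17.143 N down its slope.
The 12 kg side's 39.068 N exceeds the other side's 17.143 N, so that mass slides down and the 2 kg mass slides up. Taking that direction as positive, Newton's second law for the whole system gives 39.068 − 17.143 = (12 + 2) a, so a = 21.925 / 14 = 1.5661 m/s².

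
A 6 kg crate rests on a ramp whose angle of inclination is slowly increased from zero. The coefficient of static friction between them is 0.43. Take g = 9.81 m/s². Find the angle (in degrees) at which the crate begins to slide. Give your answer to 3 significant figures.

At the threshold of sliding, static friction is at its maximum μ_s N and exactly balances the weight component along the incline: mg sin θ = μ_s mg cos θ.
Hence tan θ = μ_s = 0.43, so θ = arctan(0.43) = 23.2677°.

23.3°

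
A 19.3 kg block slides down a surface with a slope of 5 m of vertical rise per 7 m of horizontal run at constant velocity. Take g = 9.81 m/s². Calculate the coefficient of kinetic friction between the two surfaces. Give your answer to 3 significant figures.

At constant velocity the net force along the incline is zero: mg sin 35.54° = μ mg cos 35.54°.
So μ = tan 35.54° = 0.5812 / 0.8137 = 0.7143.

0.714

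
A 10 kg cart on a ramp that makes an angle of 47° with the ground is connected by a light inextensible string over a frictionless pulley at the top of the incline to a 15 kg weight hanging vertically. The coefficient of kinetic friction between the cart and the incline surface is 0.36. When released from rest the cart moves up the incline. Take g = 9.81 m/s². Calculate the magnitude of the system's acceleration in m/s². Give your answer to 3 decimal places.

2.053 m/s²

For the cart on the incline: the weight component along the slope is m₁g sin 47° = 10 × 9.81 × 0.7314 = 71.750 N and the normal force is N = m₁g cos 47° = 66.904 N.
Kinetic friction opposes the cart's motion up the incline: f = μN = 0.36 × 66.904 = 24.085 N acting down the slope.
Newton's second law for the cart (up-slope positive): T − 71.750 − 24.085 = 10 a. For the hanging weight (downward positive): 15 × 9.81 − T = 15 a.
Adding the two equations eliminates T: 51.315 = 25 a, so a = 2.0526 m/s².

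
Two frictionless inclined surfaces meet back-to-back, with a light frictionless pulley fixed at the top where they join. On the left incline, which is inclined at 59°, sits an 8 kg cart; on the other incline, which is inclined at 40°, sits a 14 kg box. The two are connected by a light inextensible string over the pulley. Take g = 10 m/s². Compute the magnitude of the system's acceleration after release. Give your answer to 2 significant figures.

Resolve each weight along its own incline: the 8 kg mass has component 8 × 10 × sin 59° = 68.573 N down its slope, and the 14 kg mass has 14 × 10 × sin 40° = 89.990 N down its slope.
The 14 kg side's 89.990 N exceeds the other side's 68.573 N, so that mass slides down and the 8 kg mass slides up. Taking that direction as positive, Newton's second law for the whole system gives 89.990 − 68.573 = (8 + 14) a, so a = 21.417 / 22 = 0.9735 m/s².

0.97 m/s²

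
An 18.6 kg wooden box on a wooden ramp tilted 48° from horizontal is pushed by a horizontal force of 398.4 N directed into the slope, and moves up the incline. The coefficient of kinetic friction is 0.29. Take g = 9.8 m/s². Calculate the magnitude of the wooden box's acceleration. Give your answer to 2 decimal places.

The horizontal push has components F cos 48° = 398.4 × 0.6691 = 266.569 N up the incline and F sin 48° = 398.4 × 0.7431 = 296.051 N pressing into the surface.
The normal force is therefore N = mg cos 48° + F sin 48° = 121.964 + 296.051 = 418.015 N, and kinetic friction down the slope is μN = 0.29 × 418.015 = 121.224 N.
Along the incline: F cos 48° − mg sin 48° − μN = ma, so 266.569 − 135.452 − 121.224 = 18.6 a, giving a = 0.5319 m/s².

0.53 m/s²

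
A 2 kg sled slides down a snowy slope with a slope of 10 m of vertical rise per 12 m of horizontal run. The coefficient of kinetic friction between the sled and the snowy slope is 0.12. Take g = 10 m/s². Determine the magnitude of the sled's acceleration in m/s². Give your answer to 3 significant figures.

5.48 m/s²

Resolving the weight along the incline: the component pulling the sled down the slope is mg sin 39.81° = 2 × 10 × 0.6402 = 12.804 N, and the normal force is N = mg cos 39.81° = 2 × 10 × 0.7682 = 15.364 N.
Kinetic friction acts up the slope with magnitude f = μN = 0.12 × 15.364 = 1.844 N.
Net force along the incline is 12.804 − 1.844 = 10.960 N, so a = 10.960 / 2 = 5.4800 m/s².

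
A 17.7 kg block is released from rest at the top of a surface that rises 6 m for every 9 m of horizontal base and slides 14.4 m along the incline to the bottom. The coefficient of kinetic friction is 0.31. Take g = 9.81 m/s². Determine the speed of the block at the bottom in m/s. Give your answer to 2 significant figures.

The weight component along the incline is mg sin 33.69° = 96.316 N and the normal force is N = mg cos 33.69° = 144.475 N.
Friction up the slope is f = μN = 0.31 × 144.475 = 44.787 N, so the net downslope force is 96.316 − 44.787 = 51.529 N and a = 51.529 / 17.7 = 2.9112 m/s².
Starting from rest over a distance of 14.4 m, v² = 2aL = 2 × 2.9112 × 14.4 = 83.8426, so v = 9.1566 m/s.

9.2 m/s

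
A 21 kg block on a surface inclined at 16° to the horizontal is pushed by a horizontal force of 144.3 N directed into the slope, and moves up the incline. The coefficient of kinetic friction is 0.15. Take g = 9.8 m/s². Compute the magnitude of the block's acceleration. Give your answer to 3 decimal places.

The horizontal push has components F cos 16° = 144.3 × 0.9613 = 138.716 N up the incline and F sin 16° = 144.3 × 0.2756 = 39.769 N pressing into the surface.
The normal force is therefore N = mg cos 16° + F sin 16° = 197.836 + 39.769 = 237.605 N, and kinetic friction down the slope is μN = 0.15 × 237.605 = 35.641 N.
Along the incline: F cos 16° − mg sin 16° − μN = ma, so 138.716 − 56.718 − 35.641 = 21 a, giving a = 2.2075 m/s².

2.207 m/s²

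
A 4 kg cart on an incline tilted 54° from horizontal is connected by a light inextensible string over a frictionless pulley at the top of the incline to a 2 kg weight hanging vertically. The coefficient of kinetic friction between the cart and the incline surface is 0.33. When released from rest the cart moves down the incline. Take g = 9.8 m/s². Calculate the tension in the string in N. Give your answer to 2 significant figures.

For the cart on the incline: the weight component along the slope is m₁g sin 54° = 4 × 9.8 × 0.8090 = 31.713 N and the normal force is N = m₁g cos 54° = 23.041 N.
Kinetic friction opposes the cart's motion down the incline: f = μN = 0.33 × 23.041 = 7.604 N acting up the slope.
Newton's second law for the cart (down-slope positive): 31.713 − 7.604 − T = 4 a. For the hanging weight (upward positive): T − 2 × 9.8 = 2 a.
Adding the two equations eliminates T: 4.509 = 6 a, so a = 0.7515 m/s².
Then from the hanging weight's equation, T = 2 × (9.8 + 0.7515) = 21.103 N.

21 N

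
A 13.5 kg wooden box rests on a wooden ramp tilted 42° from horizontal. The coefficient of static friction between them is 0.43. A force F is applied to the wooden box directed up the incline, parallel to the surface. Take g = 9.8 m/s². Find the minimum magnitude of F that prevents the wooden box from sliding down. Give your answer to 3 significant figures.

The normal force is N = mg cos 42° = 98.318 N. With F at its minimum the wooden box is on the verge of sliding down, so static friction is at its maximum μ_s N = 0.43 × 98.318 = 42.277 N and acts up the slope.
Equilibrium along the incline: F + μ_s N = mg sin 42°, so F = 88.526 − 42.277 = 46.249 N.

46.2 N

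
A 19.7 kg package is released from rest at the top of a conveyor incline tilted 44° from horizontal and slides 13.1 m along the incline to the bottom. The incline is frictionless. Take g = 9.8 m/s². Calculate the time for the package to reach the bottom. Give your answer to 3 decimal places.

1.962 s

The weight component along the incline is mg sin 44° = 134.111 N and the normal force is N = mg cos 44° = 138.876 N.
With no friction, a = g sin 44° = 6.8077 m/s².
Starting from rest, L = ½at², so t = √(2L/a) = √(2 × 13.1 / 6.8077) = 1.9618 s.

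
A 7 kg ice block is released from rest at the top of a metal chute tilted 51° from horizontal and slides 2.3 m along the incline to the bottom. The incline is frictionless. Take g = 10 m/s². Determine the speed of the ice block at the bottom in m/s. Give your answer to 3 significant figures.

The weight component along the incline is mg sin 51° = 54.400 N and the normal force is N = mg cos 51° = 44.052 N.
With no friction, a = g sin 51° = 7.7715 m/s².
Starting from rest over a distance of 2.3 m, v² = 2aL = 2 × 7.7715 × 2.3 = 35.7489, so v = 5.9790 m/s.

5.98 m/s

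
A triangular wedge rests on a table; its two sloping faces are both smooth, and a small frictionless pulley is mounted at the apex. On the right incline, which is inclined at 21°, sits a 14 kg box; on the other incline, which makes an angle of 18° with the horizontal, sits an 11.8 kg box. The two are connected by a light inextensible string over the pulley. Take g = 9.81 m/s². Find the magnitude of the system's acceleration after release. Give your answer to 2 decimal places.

0.52 m/s²

Resolve each weight along its own incline: the 14 kg mass has component 14 × 9.81 × sin 21° = 49.218 N down its slope, and the 11.8 kg mass has 11.8 × 9.81 × sin 18° = 35.771 N down its slope.
The 14 kg side's 49.218 N exceeds the other side's 35.771 N, so that mass slides down and the 11.8 kg mass slides up. Taking that direction as positive, Newton's second law for the whole system gives 49.218 − 35.771 = (14 + 11.8) a, so a = 13.447 / 25.8 = 0.5212 m/s².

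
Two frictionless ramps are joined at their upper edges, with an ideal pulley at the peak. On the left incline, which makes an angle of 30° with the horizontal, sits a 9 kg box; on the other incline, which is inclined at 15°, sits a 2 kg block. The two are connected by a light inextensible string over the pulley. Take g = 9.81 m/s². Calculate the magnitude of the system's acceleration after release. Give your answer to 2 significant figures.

3.6 m/s²

Resolve each weight along its own incline: the 9 kg mass has component 9 × 9.81 × sin 30° = 44.145 N down its slope, and the 2 kg mass has 2 × 9.81 × sin 15° = 5.078 N down its slope.
The 9 kg side's 44.145 N exceeds the other side's 5.078 N, so that mass slides down and the 2 kg mass slides up. Taking that direction as positive, Newton's second law for the whole system gives 44.145 − 5.078 = (9 + 2) a, so a = 39.067 / 11 = 3.5515 m/s².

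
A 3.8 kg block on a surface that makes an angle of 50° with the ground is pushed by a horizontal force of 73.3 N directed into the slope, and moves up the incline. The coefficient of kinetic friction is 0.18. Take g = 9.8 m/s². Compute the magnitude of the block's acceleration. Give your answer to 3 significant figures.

1.10 m/s²

The horizontal push has components F cos 50° = 73.3 × 0.6428 = 47.117 N up the incline and F sin 50° = 73.3 × 0.7660 = 56.148 N pressing into the surface.
The normal force is therefore N = mg cos 50° + F sin 50° = 23.938 + 56.148 = 80.086 N, and kinetic friction down the slope is μN = 0.18 × 80.086 = 14.415 N.
Along the incline: F cos 50° − mg sin 50° − μN = ma, so 47.117 − 28.526 − 14.415 = 3.8 a, giving a = 1.0989 m/s².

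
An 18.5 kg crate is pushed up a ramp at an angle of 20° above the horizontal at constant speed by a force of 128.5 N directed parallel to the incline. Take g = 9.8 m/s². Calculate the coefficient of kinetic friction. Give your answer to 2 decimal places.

At constant speed ΣF = 0 along the incline. The applied 128.5 N acts up the slope; the weight component mg sin 20° = 62.008 N and kinetic friction μN both act down the slope.
So 128.5 = 62.008 + μ × 170.366, giving μ = (128.5 − 62.008) / 170.366 = 0.3903.

0.39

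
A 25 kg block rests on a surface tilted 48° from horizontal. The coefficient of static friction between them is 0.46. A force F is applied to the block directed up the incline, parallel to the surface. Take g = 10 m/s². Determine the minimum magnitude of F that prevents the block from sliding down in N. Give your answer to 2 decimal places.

108.84 N

The normal force is N = mg cos 48° = 167.283 N. With F at its minimum the block is on the verge of sliding down, so static friction is at its maximum μ_s N = 0.46 × 167.283 = 76.950 N and acts up the slope.
Equilibrium along the incline: F + μ_s N = mg sin 48°, so F = 185.786 − 76.950 = 108.836 N.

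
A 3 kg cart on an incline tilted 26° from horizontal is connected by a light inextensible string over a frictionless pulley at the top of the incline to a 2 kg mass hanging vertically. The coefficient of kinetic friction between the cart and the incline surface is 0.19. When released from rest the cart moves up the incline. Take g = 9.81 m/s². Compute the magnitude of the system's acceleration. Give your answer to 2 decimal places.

0.34 m/s²

For the cart on the incline: the weight component along the slope is m₁g sin 26° = 3 × 9.81 × 0.4384 = 12.902 N and the normal force is N = m₁g cos 26° = 26.452 N.
Kinetic friction opposes the cart's motion up the incline: f = μN = 0.19 × 26.452 = 5.026 N acting down the slope.
Newton's second law for the cart (up-slope positive): T − 12.902 − 5.026 = 3 a. For the hanging mass (downward positive): 2 × 9.81 − T = 2 a.
Adding the two equations eliminates T: 1.692 = 5 a, so a = 0.3384 m/s².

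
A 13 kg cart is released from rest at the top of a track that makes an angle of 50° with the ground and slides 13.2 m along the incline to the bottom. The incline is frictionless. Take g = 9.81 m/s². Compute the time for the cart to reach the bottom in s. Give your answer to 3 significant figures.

1.87 s

The weight component along the incline is mg sin 50° = 97.694 N and the normal force is N = mg cos 50° = 81.975 N.
With no friction, a = g sin 50° = 7.5149 m/s².
Starting from rest, L = ½at², so t = √(2L/a) = √(2 × 13.2 / 7.5149) = 1.8743 s.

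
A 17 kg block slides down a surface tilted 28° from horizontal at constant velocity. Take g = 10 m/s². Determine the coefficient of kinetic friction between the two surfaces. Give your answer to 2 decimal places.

0.53

At constant velocity the net force along the incline is zero: mg sin 28° = μ mg cos 28°.
So μ = tan 28° = 0.4695 / 0.8829 = 0.5318.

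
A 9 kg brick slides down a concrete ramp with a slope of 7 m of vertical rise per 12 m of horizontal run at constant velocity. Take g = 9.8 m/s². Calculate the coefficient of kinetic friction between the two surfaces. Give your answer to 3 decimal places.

0.583

At constant velocity the net force along the incline is zero: mg sin 30.26° = μ mg cos 30.26°.
So μ = tan 30.26° = 0.5039 / 0.8638 = 0.5834.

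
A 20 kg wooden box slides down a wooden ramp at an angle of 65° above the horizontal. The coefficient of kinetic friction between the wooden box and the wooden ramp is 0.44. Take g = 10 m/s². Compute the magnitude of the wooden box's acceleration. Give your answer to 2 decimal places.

Resolving the weight along the incline: the component pulling the wooden box down the slope is mg sin 65° = 20 × 10 × 0.9063 = 181.260 N, and the normal force is N = mg cos 65° = 20 × 10 × 0.4226 = 84.520 N.
Kinetic friction acts up the slope with magnitude f = μN = 0.44 × 84.520 = 37.189 N.
Net force along the incline is 181.260 − 37.189 = 144.071 N, so a = 144.071 / 20 = 7.2035 m/s².

7.20 m/s²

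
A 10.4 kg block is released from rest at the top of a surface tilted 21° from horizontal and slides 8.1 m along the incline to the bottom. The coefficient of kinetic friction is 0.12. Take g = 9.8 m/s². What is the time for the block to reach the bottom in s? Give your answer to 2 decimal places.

2.59 s

The weight component along the incline is mg sin 21° = 36.525 N and the normal force is N = mg cos 21° = 95.151 N.
Friction up the slope is f = μN = 0.12 × 95.151 = 11.418 N, so the net downslope force is 36.525 − 11.418 = 25.107 N and a = 25.107 / 10.4 = 2.4141 m/s².
Starting from rest, L = ½at², so t = √(2L/a) = √(2 × 8.1 / 2.4141) = 2.5905 s.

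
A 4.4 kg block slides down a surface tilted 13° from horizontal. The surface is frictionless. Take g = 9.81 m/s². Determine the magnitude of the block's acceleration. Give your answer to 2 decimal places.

Resolving the weight along the incline: the component pulling the block down the slope is mg sin 13° = 4.4 × 9.81 × 0.2250 = 9.712 N, and the normal force is N = mg cos 13° = 4.4 × 9.81 × 0.9744 = 42.059 N.
With no friction the net force along the incline is 9.712 N, so a = g sin 13° = 9.712 / 4.4 = 2.2073 m/s².

2.21 m/s²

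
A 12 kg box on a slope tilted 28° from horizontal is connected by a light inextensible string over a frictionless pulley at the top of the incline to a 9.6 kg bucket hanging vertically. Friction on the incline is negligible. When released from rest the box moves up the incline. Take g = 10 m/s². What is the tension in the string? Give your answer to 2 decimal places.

For the box on the incline: the weight component along the slope is m₁g sin 28° = 12 × 10 × 0.4695 = 56.340 N and the normal force is N = m₁g cos 28° = 105.954 N.
Newton's second law for the box (up-slope positive): T − 56.340 = 12 a. For the hanging bucket (downward positive): 9.6 × 10 − T = 9.6 a.
Adding the two equations eliminates T: 39.660 = 21.6 a, so a = 1.8361 m/s².
Then from the hanging bucket's equation, T = 9.6 × (10 − 1.8361) = 78.373 N.

78.37 N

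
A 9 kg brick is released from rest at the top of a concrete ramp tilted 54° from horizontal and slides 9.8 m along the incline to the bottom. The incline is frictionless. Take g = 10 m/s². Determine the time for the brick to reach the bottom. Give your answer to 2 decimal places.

1.56 s

The weight component along the incline is mg sin 54° = 72.812 N and the normal force is N = mg cos 54° = 52.901 N.
With no friction, a = g sin 54° = 8.0902 m/s².
Starting from rest, L = ½at², so t = √(2L/a) = √(2 × 9.8 / 8.0902) = 1.5565 s.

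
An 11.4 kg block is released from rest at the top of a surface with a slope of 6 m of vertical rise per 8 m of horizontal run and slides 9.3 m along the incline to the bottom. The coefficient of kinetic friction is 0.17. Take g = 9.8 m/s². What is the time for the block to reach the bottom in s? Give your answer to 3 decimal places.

The weight component along the incline is mg sin 36.87° = 67.032 N and the normal force is N = mg cos 36.87° = 89.376 N.
Friction up the slope is f = μN = 0.17 × 89.376 = 15.194 N, so the net downslope force is 67.032 − 15.194 = 51.838 N and a = 51.838 / 11.4 = 4.5472 m/s².
Starting from rest, L = ½at², so t = √(2L/a) = √(2 × 9.3 / 4.5472) = 2.0225 s.

2.022 s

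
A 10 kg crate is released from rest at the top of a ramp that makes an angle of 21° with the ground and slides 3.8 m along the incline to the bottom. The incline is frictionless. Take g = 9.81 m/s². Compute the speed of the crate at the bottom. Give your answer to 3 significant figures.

5.17 m/s

The weight component along the incline is mg sin 21° = 35.156 N and the normal force is N = mg cos 21° = 91.584 N.
With no friction, a = g sin 21° = 3.5156 m/s².
Starting from rest over a distance of 3.8 m, v² = 2aL = 2 × 3.5156 × 3.8 = 26.7186, so v = 5.1690 m/s.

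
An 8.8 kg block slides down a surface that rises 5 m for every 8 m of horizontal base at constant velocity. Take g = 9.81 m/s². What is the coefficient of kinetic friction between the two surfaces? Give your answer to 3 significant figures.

At constant velocity the net force along the incline is zero: mg sin 32.01° = μ mg cos 32.01°.
So μ = tan 32.01° = 0.5300 / 0.8480 = 0.6250.

0.625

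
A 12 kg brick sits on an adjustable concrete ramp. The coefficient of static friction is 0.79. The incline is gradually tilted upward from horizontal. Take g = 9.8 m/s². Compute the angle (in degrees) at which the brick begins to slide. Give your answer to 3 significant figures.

38.3°

At the threshold of sliding, static friction is at its maximum μ_s N and exactly balances the weight component along the incline: mg sin θ = μ_s mg cos θ.
Hence tan θ = μ_s = 0.79, so θ = arctan(0.79) = 38.3087°.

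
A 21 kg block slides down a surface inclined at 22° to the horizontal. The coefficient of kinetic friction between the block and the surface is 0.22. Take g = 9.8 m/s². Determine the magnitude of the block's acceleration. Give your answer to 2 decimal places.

1.67 m/s²

Resolving the weight along the incline: the component pulling the block down the slope is mg sin 22° = 21 × 9.8 × 0.3746 = 77.093 N, and the normal force is N = mg cos 22° = 21 × 9.8 × 0.9272 = 190.818 N.
Kinetic friction acts up the slope with magnitude f = μN = 0.22 × 190.818 = 41.980 N.
Net force along the incline is 77.093 − 41.980 = 35.113 N, so a = 35.113 / 21 = 1.6720 m/s².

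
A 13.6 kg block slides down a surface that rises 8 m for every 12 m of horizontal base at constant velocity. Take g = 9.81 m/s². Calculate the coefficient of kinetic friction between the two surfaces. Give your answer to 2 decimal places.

At constant velocity the net force along the incline is zero: mg sin 33.69° = μ mg cos 33.69°.
So μ = tan 33.69° = 0.5547 / 0.8321 = 0.6666.

0.67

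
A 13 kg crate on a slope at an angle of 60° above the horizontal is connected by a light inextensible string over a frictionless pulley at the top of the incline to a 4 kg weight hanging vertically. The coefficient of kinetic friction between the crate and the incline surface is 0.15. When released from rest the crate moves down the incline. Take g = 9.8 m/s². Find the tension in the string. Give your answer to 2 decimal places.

For the crate on the incline: the weight component along the slope is m₁g sin 60° = 13 × 9.8 × 0.8660 = 110.328 N and the normal force is N = m₁g cos 60° = 63.700 N.
Kinetic friction opposes the crate's motion down the incline: f = μN = 0.15 × 63.700 = 9.555 N acting up the slope.
Newton's second law for the crate (down-slope positive): 110.328 − 9.555 − T = 13 a. For the hanging weight (upward positive): T − 4 × 9.8 = 4 a.
Adding the two equations eliminates T: 61.573 = 17 a, so a = 3.6219 m/s².
Then from the hanging weight's equation, T = 4 × (9.8 + 3.6219) = 53.688 N.

53.69 N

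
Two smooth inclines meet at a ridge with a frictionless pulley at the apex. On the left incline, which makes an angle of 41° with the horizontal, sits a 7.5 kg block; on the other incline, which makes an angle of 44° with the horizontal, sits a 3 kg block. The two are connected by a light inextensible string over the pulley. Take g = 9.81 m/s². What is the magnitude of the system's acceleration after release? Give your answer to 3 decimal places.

2.650 m/s²

Resolve each weight along its own incline: the 7.5 kg mass has component 7.5 × 9.81 × sin 41° = 48.270 N down its slope, and the 3 kg mass has 3 × 9.81 × sin 44° = 20.444 N down its slope.
The 7.5 kg side's 48.270 N exceeds the other side's 20.444 N, so that mass slides down and the 3 kg mass slides up. Taking that direction as positive, Newton's second law for the whole system gives 48.270 − 20.444 = (7.5 + 3) a, so a = 27.826 / 10.5 = 2.6501 m/s².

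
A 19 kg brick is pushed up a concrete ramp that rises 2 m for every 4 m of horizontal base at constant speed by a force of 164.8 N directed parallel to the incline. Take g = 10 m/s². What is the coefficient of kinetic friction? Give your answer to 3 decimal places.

At constant speed ΣF = 0 along the incline. The applied 164.8 N acts up the slope; the weight component mg sin 26.57° = 84.971 N and kinetic friction μN both act down the slope.
So 164.8 = 84.971 + μ × 169.941, giving μ = (164.8 − 84.971) / 169.941 = 0.4697.

0.470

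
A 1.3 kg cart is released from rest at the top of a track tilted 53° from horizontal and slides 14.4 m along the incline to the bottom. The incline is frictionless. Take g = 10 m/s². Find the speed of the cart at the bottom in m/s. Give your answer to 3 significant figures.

15.2 m/s

The weight component along the incline is mg sin 53° = 10.382 N and the normal force is N = mg cos 53° = 7.824 N.
With no friction, a = g sin 53° = 7.9864 m/s².
Starting from rest over a distance of 14.4 m, v² = 2aL = 2 × 7.9864 × 14.4 = 230.0083, so v = 15.1660 m/s.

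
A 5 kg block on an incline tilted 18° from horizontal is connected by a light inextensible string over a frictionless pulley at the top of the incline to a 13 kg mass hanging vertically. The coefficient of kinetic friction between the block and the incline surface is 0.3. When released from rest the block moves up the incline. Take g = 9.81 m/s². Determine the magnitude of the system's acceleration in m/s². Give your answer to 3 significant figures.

5.47 m/s²

For the block on the incline: the weight component along the slope is m₁g sin 18° = 5 × 9.81 × 0.3090 = 15.156 N and the normal force is N = m₁g cos 18° = 46.649 N.
Kinetic friction opposes the block's motion up the incline: f = μN = 0.3 × 46.649 = 13.995 N acting down the slope.
Newton's second law for the block (up-slope positive): T − 15.156 − 13.995 = 5 a. For the hanging mass (downward positive): 13 × 9.81 − T = 13 a.
Adding the two equations eliminates T: 98.379 = 18 a, so a = 5.4655 m/s².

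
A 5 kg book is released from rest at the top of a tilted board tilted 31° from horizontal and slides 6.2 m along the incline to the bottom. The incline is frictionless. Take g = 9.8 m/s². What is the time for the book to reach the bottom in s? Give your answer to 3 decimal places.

1.567 s

The weight component along the incline is mg sin 31° = 25.237 N and the normal force is N = mg cos 31° = 42.001 N.
With no friction, a = g sin 31° = 5.0474 m/s².
Starting from rest, L = ½at², so t = √(2L/a) = √(2 × 6.2 / 5.0474) = 1.5674 s.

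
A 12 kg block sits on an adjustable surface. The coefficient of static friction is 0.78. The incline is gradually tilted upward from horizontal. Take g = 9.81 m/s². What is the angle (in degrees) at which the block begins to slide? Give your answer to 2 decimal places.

37.95°

At the threshold of sliding, static friction is at its maximum μ_s N and exactly balances the weight component along the incline: mg sin θ = μ_s mg cos θ.
Hence tan θ = μ_s = 0.78, so θ = arctan(0.78) = 37.9542°.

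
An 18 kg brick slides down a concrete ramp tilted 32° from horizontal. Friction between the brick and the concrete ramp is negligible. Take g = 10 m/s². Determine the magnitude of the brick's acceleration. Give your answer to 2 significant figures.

5.3 m/s²

Resolving the weight along the incline: the component pulling the brick down the slope is mg sin 32° = 18 × 10 × 0.5299 = 95.382 N, and the normal force is N = mg cos 32° = 18 × 10 × 0.8480 = 152.640 N.
With no friction the net force along the incline is 95.382 N, so a = g sin 32° = 95.382 / 18 = 5.2990 m/s².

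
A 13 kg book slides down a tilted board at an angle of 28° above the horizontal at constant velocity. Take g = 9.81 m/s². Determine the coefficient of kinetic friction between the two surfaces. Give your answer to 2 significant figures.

At constant velocity the net force along the incline is zero: mg sin 28° = μ mg cos 28°.
So μ = tan 28° = 0.4695 / 0.8829 = 0.5318.

0.53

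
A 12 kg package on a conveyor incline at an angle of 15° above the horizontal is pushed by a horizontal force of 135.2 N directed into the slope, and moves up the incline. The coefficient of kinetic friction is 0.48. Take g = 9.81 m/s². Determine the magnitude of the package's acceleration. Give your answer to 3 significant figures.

2.40 m/s²

The horizontal push has components F cos 15° = 135.2 × 0.9659 = 130.590 N up the incline and F sin 15° = 135.2 × 0.2588 = 34.990 N pressing into the surface.
The normal force is therefore N = mg cos 15° + F sin 15° = 113.706 + 34.990 = 148.696 N, and kinetic friction down the slope is μN = 0.48 × 148.696 = 71.374 N.
Along the incline: F cos 15° − mg sin 15° − μN = ma, so 130.590 − 30.466 − 71.374 = 12 a, giving a = 2.3958 m/s².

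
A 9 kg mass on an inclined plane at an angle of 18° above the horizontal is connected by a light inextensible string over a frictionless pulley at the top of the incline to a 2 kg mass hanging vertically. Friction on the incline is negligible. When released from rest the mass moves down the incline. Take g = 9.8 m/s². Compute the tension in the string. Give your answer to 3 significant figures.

21.0 N

For the mass on the incline: the weight component along the slope is m₁g sin 18° = 9 × 9.8 × 0.3090 = 27.254 N and the normal force is N = m₁g cos 18° = 83.883 N.
Newton's second law for the mass (down-slope positive): 27.254 − T = 9 a. For the hanging mass (upward positive): T − 2 × 9.8 = 2 a.
Adding the two equations eliminates T: 7.654 = 11 a, so a = 0.6958 m/s².
Then from the hanging mass's equation, T = 2 × (9.8 + 0.6958) = 20.992 N.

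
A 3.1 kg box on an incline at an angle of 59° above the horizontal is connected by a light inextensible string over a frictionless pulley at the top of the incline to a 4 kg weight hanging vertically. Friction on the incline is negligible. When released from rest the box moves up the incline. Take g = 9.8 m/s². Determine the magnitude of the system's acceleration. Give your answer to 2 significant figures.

1.9 m/s²

For the box on the incline: the weight component along the slope is m₁g sin 59° = 3.1 × 9.8 × 0.8572 = 26.042 N and the normal force is N = m₁g cos 59° = 15.647 N.
Newton's second law for the box (up-slope positive): T − 26.042 = 3.1 a. For the hanging weight (downward positive): 4 × 9.8 − T = 4 a.
Adding the two equations eliminates T: 13.158 = 7.1 a, so a = 1.8532 m/s².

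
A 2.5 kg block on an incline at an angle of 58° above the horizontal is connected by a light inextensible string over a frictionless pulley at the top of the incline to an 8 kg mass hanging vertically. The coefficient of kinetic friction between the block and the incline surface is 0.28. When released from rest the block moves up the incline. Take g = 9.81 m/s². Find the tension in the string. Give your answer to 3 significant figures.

For the block on the incline: the weight component along the slope is m₁g sin 58° = 2.5 × 9.81 × 0.8480 = 20.797 N and the normal force is N = m₁g cos 58° = 12.996 N.
Kinetic friction opposes the block's motion up the incline: f = μN = 0.28 × 12.996 = 3.639 N acting down the slope.
Newton's second law for the block (up-slope positive): T − 20.797 − 3.639 = 2.5 a. For the hanging mass (downward positive): 8 × 9.81 − T = 8 a.
Adding the two equations eliminates T: 54.044 = 10.5 a, so a = 5.1470 m/s².
Then from the hanging mass's equation, T = 8 × (9.81 − 5.1470) = 37.304 N.

37.3 N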